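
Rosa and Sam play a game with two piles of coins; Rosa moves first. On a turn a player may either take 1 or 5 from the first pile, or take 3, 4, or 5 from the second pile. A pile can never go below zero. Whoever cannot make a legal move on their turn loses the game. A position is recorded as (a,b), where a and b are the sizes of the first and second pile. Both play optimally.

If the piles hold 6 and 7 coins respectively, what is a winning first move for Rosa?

Move to (6,2).

Classify positions by backward induction: terminal positions (no move available) are L. From any other position, the mover wins iff some move reaches an L.
No move ever increases a pile, so every position that can arise here has a ≤ 6 and b ≤ 7; it is enough to label the cells with 0 ≤ a ≤ 6 and 0 ≤ b ≤ 7.
Every move lowers a or b (never raises either), so fill the grid row by row in increasing a, and left to right within a row: each cell's successors are then already labelled.
      b=0  b=1  b=2  b=3  b=4  b=5  b=6  b=7
a=0:    L    L    L    W    W    W    W    W
a=1:    W    W    W    L    L    L    W    W
a=2:    L    L    L    W    W    W    W    W
a=3:    W    W    W    L    L    L    W    W
a=4:    L    L    L    W    W    W    W    W
a=5:    W    W    W    L    L    L    W    W
a=6:    L    L    L    W    W    W    W    W
Cells with no legal move (terminal, hence L): (0,0), (0,1), (0,2).
The remaining L cells, each justified by listing all of its moves:
(1,3): →(0,3)(W), (1,0)(W) — all W, so L
(1,4): →(0,4)(W), (1,1)(W), (1,0)(W) — all W, so L
(1,5): →(0,5)(W), (1,2)(W), (1,1)(W), (1,0)(W) — all W, so L
(2,0): →(1,0)(W) only, which is W, so L
(2,1): →(1,1)(W) only, which is W, so L
(2,2): →(1,2)(W) only, which is W, so L
(3,3): →(2,3)(W), (3,0)(W) — all W, so L
(3,4): →(2,4)(W), (3,1)(W), (3,0)(W) — all W, so L
(3,5): →(2,5)(W), (3,2)(W), (3,1)(W), (3,0)(W) — all W, so L
(4,0): →(3,0)(W) only, which is W, so L
(4,1): →(3,1)(W) only, which is W, so L
(4,2): →(3,2)(W) only, which is W, so L
(5,3): →(4,3)(W), (0,3)(W), (5,0)(W) — all W, so L
(5,4): →(4,4)(W), (0,4)(W), (5,1)(W), (5,0)(W) — all W, so L
(5,5): →(4,5)(W), (0,5)(W), (5,2)(W), (5,1)(W), (5,0)(W) — all W, so L
(6,0): →(5,0)(W), (1,0)(W) — all W, so L
(6,1): →(5,1)(W), (1,1)(W) — all W, so L
(6,2): →(5,2)(W), (1,2)(W) — all W, so L
Every other cell has at least one move into one of the L cells above, so it is W.
From (6,7), the L positions reachable in one move are: (6,2).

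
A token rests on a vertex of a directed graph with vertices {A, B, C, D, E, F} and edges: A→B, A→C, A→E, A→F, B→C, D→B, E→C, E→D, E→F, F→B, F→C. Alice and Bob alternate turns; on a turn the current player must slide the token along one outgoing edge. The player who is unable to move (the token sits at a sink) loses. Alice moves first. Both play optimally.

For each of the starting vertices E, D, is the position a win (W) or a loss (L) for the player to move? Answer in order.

E: W, D: L

Classify positions by backward induction: terminal positions (no move available) are L. From any other position, the mover wins iff some move reaches an L.
Every edge goes from a vertex to one that appears earlier in the order C, B, F, D, E, A, so processing vertices in that order labels each vertex after all of its successors.
C: no outgoing edge → L
B: W (go to C, an L position)
F: W (go to C, an L position)
D: L (sole option B(W) is W)
E: W (go to D, an L position)
A: W (go to C, an L position)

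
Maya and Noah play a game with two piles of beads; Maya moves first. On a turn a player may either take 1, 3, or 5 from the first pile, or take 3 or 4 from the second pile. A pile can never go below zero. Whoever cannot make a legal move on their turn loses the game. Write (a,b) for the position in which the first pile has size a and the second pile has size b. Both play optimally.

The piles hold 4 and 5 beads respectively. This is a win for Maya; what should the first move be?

Compute win/loss labels from the base case upward. A position with no move is L. Any other position is W if it can reach an L in one move, else L.
No move ever increases a pile, so every position that can arise here has a ≤ 4 and b ≤ 5; it is enough to label the cells with 0 ≤ a ≤ 4 and 0 ≤ b ≤ 5.
Every move lowers a or b (never raises either), so fill the grid row by row in increasing a, and left to right within a row: each cell's successors are then already labelled.
      b=0  b=1  b=2  b=3  b=4  b=5
a=0:    L    L    L    W    W    W
a=1:    W    W    W    L    L    L
a=2:    L    L    L    W    W    W
a=3:    W    W    W    L    L    L
a=4:    L    L    L    W    W    W
Cells with no legal move (terminal, hence L): (0,0), (0,1), (0,2).
The remaining L cells, each justified by listing all of its moves:
(1,3): moves to (0,3)(W), (1,0)(W); every one is W ⇒ L
(1,4): moves to (0,4)(W), (1,1)(W), (1,0)(W); every one is W ⇒ L
(1,5): moves to (0,5)(W), (1,2)(W), (1,1)(W); every one is W ⇒ L
(2,0): the only move is to (1,0)(W), a W ⇒ L
(2,1): the only move is to (1,1)(W), a W ⇒ L
(2,2): the only move is to (1,2)(W), a W ⇒ L
(3,3): moves to (2,3)(W), (0,3)(W), (3,0)(W); every one is W ⇒ L
(3,4): moves to (2,4)(W), (0,4)(W), (3,1)(W), (3,0)(W); every one is W ⇒ L
(3,5): moves to (2,5)(W), (0,5)(W), (3,2)(W), (3,1)(W); every one is W ⇒ L
(4,0): moves to (3,0)(W), (1,0)(W); every one is W ⇒ L
(4,1): moves to (3,1)(W), (1,1)(W); every one is W ⇒ L
(4,2): moves to (3,2)(W), (1,2)(W); every one is W ⇒ L
Every other cell has at least one move into one of the L cells above, so it is W.
From (4,5), the L positions reachable in one move are: (3,5), (1,5), (4,2), (4,1). Any move reaching one of these is winning.

Move to (3,5).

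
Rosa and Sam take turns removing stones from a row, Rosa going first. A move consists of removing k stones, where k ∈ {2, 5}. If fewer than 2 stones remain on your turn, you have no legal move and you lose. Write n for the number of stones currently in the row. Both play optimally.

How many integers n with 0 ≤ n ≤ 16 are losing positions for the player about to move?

8

Label each position W (a win for the player to move) or L (a loss). A position with no legal move is L; any other position is W exactly when some move reaches an L, and L when every move reaches a W.
n=0: no move → L
n=1: no move → L
n=2: W (go to 0, an L position)
n=3: W (go to 1, an L position)
n=4: L (sole option 2(W) is W)
n=5: W (go to 0, an L position)
n=6: W (go to 4, an L position)
n=7: L (options 5(W), 2(W) are all W)
n=8: L (options 6(W), 3(W) are all W)
n=9: W (go to 7, an L position)
n=10: W (go to 8, an L position)
n=11: L (options 9(W), 6(W) are all W)
n=12: W (go to 7, an L position)
n=13: W (go to 11, an L position)
n=14: L (options 12(W), 9(W) are all W)
n=15: L (options 13(W), 10(W) are all W)
n=16: W (go to 14, an L position)
L entries with 0 ≤ n ≤ 16: n = 0, 1, 4, 7, 8, 11, 14, 15; that makes 8.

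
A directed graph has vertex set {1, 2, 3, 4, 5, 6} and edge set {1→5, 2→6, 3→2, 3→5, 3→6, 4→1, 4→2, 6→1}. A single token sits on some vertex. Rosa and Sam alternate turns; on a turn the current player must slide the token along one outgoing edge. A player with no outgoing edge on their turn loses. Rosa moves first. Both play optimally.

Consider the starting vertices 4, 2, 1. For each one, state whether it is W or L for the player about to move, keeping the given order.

4: L, 2: W, 1: W

Work bottom-up. With no move the player to move loses. Otherwise the position is W if at least one move leads to an L position for the opponent, and L if every move leads to a W.
Every edge goes from a vertex to one that appears earlier in the order 5, 1, 6, 2, 4, 3, so processing vertices in that order labels each vertex after all of its successors.
5: no outgoing edge → L
1: can move to 5, which is L ⇒ W
6: the only move is to 1(W), a W ⇒ L
2: can move to 6, which is L ⇒ W
4: moves to 2(W), 1(W); every one is W ⇒ L
3: can move to 6, which is L ⇒ W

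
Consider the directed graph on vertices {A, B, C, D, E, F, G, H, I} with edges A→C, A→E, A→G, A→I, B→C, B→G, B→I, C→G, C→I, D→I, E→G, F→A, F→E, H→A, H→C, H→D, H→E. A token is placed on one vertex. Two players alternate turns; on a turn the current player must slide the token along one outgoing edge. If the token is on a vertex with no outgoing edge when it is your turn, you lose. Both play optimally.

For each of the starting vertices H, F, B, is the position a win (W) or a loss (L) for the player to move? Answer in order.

H: L, F: L, B: W

Use the standard recursion: the mover loses at a terminal position; elsewhere, the mover wins exactly when some move hands the opponent an L position.
Every edge goes from a vertex to one that appears earlier in the order G, I, C, E, B, A, D, H, F, so processing vertices in that order labels each vertex after all of its successors.
G: no outgoing edge → L
I: no outgoing edge → L
C: can move to I, which is L ⇒ W
E: can move to G, which is L ⇒ W
B: can move to I, which is L ⇒ W
A: can move to I, which is L ⇒ W
D: can move to I, which is L ⇒ W
H: moves to D(W), A(W), E(W), C(W); every one is W ⇒ L
F: moves to A(W), E(W); every one is W ⇒ L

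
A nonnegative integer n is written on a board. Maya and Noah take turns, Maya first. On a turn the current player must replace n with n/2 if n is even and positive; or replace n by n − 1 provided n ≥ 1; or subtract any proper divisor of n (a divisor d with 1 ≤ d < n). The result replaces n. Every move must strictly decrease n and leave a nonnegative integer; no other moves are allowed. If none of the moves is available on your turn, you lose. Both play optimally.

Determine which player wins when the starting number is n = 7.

Noah wins.

Use the standard recursion: the mover loses at a terminal position; elsewhere, the mover wins exactly when some move hands the opponent an L position.
n=0: no move → L
n=1: W (go to 0, an L position)
n=2: L (sole option 1(W) is W)
n=3: W (go to 2, an L position)
n=4: W (go to 2, an L position)
n=5: L (sole option 4(W) is W)
n=6: W (go to 5, an L position)
n=7: L (sole option 6(W) is W)
Every move from 7 reaches a W position, so the mover loses.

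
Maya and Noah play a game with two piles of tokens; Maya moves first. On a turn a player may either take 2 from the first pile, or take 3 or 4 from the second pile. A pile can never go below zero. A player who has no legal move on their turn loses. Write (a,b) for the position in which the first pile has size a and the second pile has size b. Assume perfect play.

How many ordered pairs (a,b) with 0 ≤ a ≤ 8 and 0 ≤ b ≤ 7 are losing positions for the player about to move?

Build the W/L table. Terminal = L. A non-terminal position is W if it has a move to some L; otherwise it is L.
Every move lowers a or b (never raises either), so fill the grid row by row in increasing a, and left to right within a row: each cell's successors are then already labelled.
      b=0  b=1  b=2  b=3  b=4  b=5  b=6  b=7
a=0:    L    L    L    W    W    W    W    L
a=1:    L    L    L    W    W    W    W    L
a=2:    W    W    W    L    L    L    W    W
a=3:    W    W    W    L    L    L    W    W
a=4:    L    L    L    W    W    W    W    L
a=5:    L    L    L    W    W    W    W    L
a=6:    W    W    W    L    L    L    W    W
a=7:    W    W    W    L    L    L    W    W
a=8:    L    L    L    W    W    W    W    L
Cells with no legal move (terminal, hence L): (0,0), (0,1), (0,2), (1,0), (1,1), (1,2).
The remaining L cells, each justified by listing all of its moves:
(0,7): L (options (0,4)(W), (0,3)(W) are all W)
(1,7): L (options (1,4)(W), (1,3)(W) are all W)
(2,3): L (options (0,3)(W), (2,0)(W) are all W)
(2,4): L (options (0,4)(W), (2,1)(W), (2,0)(W) are all W)
(2,5): L (options (0,5)(W), (2,2)(W), (2,1)(W) are all W)
(3,3): L (options (1,3)(W), (3,0)(W) are all W)
(3,4): L (options (1,4)(W), (3,1)(W), (3,0)(W) are all W)
(3,5): L (options (1,5)(W), (3,2)(W), (3,1)(W) are all W)
(4,0): L (sole option (2,0)(W) is W)
(4,1): L (sole option (2,1)(W) is W)
(4,2): L (sole option (2,2)(W) is W)
(4,7): L (options (2,7)(W), (4,4)(W), (4,3)(W) are all W)
(5,0): L (sole option (3,0)(W) is W)
(5,1): L (sole option (3,1)(W) is W)
(5,2): L (sole option (3,2)(W) is W)
(5,7): L (options (3,7)(W), (5,4)(W), (5,3)(W) are all W)
(6,3): L (options (4,3)(W), (6,0)(W) are all W)
(6,4): L (options (4,4)(W), (6,1)(W), (6,0)(W) are all W)
(6,5): L (options (4,5)(W), (6,2)(W), (6,1)(W) are all W)
(7,3): L (options (5,3)(W), (7,0)(W) are all W)
(7,4): L (options (5,4)(W), (7,1)(W), (7,0)(W) are all W)
(7,5): L (options (5,5)(W), (7,2)(W), (7,1)(W) are all W)
(8,0): L (sole option (6,0)(W) is W)
(8,1): L (sole option (6,1)(W) is W)
(8,2): L (sole option (6,2)(W) is W)
(8,7): L (options (6,7)(W), (8,4)(W), (8,3)(W) are all W)
Every other cell has at least one move into one of the L cells above, so it is W.
L cells per row: a=0: 4, a=1: 4, a=2: 3, a=3: 3, a=4: 4, a=5: 4, a=6: 3, a=7: 3, a=8: 4; total 32.

32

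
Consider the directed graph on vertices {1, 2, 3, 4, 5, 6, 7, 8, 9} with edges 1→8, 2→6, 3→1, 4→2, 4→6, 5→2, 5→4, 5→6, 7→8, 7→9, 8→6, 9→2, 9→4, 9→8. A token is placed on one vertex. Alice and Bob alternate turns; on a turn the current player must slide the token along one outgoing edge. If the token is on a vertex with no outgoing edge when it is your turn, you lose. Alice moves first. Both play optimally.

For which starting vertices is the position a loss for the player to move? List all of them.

1, 6, 9

Use the standard recursion: the mover loses at a terminal position; elsewhere, the mover wins exactly when some move hands the opponent an L position.
Every edge goes from a vertex to one that appears earlier in the order 6, 2, 4, 8, 9, 5, 7, 1, 3, so processing vertices in that order labels each vertex after all of its successors.
6: no outgoing edge → L
2: can move to 6, which is L ⇒ W
4: can move to 6, which is L ⇒ W
8: can move to 6, which is L ⇒ W
9: moves to 8(W), 4(W), 2(W); every one is W ⇒ L
5: can move to 6, which is L ⇒ W
7: can move to 9, which is L ⇒ W
1: the only move is to 8(W), a W ⇒ L
3: can move to 1, which is L ⇒ W
Reading off the rows marked L gives the requested list; there are 3 such vertices.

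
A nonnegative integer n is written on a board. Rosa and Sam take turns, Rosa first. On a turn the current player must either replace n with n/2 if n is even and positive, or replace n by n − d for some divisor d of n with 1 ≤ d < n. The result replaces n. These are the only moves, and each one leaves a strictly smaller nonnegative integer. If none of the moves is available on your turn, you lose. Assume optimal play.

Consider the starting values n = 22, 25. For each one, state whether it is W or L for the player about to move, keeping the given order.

Build the W/L table. Terminal = L. A non-terminal position is W if it has a move to some L; otherwise it is L.
n=0: no move → L
n=1: no move → L
n=2: W (go to 1, an L position)
n=3: L (sole option 2(W) is W)
n=4: W (go to 3, an L position)
n=5: L (sole option 4(W) is W)
n=6: W (go to 3, an L position)
n=7: L (sole option 6(W) is W)
n=8: W (go to 7, an L position)
n=9: L (options 6(W), 8(W) are all W)
n=10: W (go to 5, an L position)
n=11: L (sole option 10(W) is W)
n=12: W (go to 9, an L position)
n=13: L (sole option 12(W) is W)
n=14: W (go to 7, an L position)
n=15: L (options 10(W), 12(W), 14(W) are all W)
n=16: W (go to 15, an L position)
n=17: L (sole option 16(W) is W)
n=18: W (go to 9, an L position)
n=19: L (sole option 18(W) is W)
n=20: W (go to 15, an L position)
n=21: L (options 14(W), 18(W), 20(W) are all W)
n=22: W (go to 11, an L position)
n=23: L (sole option 22(W) is W)
n=24: W (go to 21, an L position)
n=25: L (options 20(W), 24(W) are all W)

22: W, 25: L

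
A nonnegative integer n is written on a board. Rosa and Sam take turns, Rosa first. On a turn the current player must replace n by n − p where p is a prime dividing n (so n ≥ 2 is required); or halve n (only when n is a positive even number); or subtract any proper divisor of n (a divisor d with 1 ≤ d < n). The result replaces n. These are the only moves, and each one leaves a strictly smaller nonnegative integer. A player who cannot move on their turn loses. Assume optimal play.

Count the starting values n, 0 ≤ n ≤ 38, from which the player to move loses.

Classify positions by backward induction: terminal positions (no move available) are L. From any other position, the mover wins iff some move reaches an L.
n=0: no move → L
n=1: no move → L
n=2: reaches L-position 0 → W
n=3: reaches L-position 0 → W
n=4: only reaches 2(W), 3(W), all W → L
n=5: reaches L-position 0 → W
n=6: reaches L-position 4 → W
n=7: reaches L-position 0 → W
n=8: reaches L-position 4 → W
n=9: only reaches 6(W), 8(W), all W → L
n=10: reaches L-position 9 → W
n=11: reaches L-position 0 → W
n=12: reaches L-position 9 → W
n=13: reaches L-position 0 → W
n=14: only reaches 7(W), 12(W), 13(W), all W → L
n=15: reaches L-position 14 → W
n=16: reaches L-position 14 → W
n=17: reaches L-position 0 → W
n=18: reaches L-position 9 → W
n=19: reaches L-position 0 → W
n=20: only reaches 10(W), 15(W), 16(W), 18(W), 19(W), all W → L
n=21: reaches L-position 14 → W
n=22: reaches L-position 20 → W
n=23: reaches L-position 0 → W
n=24: reaches L-position 20 → W
n=25: reaches L-position 20 → W
n=26: only reaches 13(W), 24(W), 25(W), all W → L
n=27: reaches L-position 26 → W
n=28: reaches L-position 14 → W
n=29: reaches L-position 0 → W
n=30: reaches L-position 20 → W
n=31: reaches L-position 0 → W
n=32: only reaches 16(W), 24(W), 28(W), 30(W), 31(W), all W → L
n=33: reaches L-position 32 → W
n=34: reaches L-position 32 → W
n=35: only reaches 28(W), 30(W), 34(W), all W → L
n=36: reaches L-position 32 → W
n=37: reaches L-position 0 → W
n=38: only reaches 19(W), 36(W), 37(W), all W → L
L entries with 0 ≤ n ≤ 38: n = 0, 1, 4, 9, 14, 20, 26, 32, 35, 38; that makes 10.

10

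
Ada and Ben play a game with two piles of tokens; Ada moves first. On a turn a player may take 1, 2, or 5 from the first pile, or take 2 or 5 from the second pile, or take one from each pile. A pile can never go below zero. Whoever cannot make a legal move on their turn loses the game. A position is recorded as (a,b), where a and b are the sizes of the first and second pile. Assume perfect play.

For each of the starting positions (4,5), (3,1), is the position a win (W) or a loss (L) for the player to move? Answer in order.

Use the standard recursion: the mover loses at a terminal position; elsewhere, the mover wins exactly when some move hands the opponent an L position.
No move ever increases a pile, so every position that can arise here has a ≤ 4 and b ≤ 5; it is enough to label the cells with 0 ≤ a ≤ 4 and 0 ≤ b ≤ 5.
Every move lowers a or b (never raises either), so fill the grid row by row in increasing a, and left to right within a row: each cell's successors are then already labelled.
      b=0  b=1  b=2  b=3  b=4  b=5
a=0:    L    L    W    W    L    W
a=1:    W    W    W    L    W    W
a=2:    W    W    L    W    W    L
a=3:    L    L    W    W    L    W
a=4:    W    W    W    L    W    W
Cells with no legal move (terminal, hence L): (0,0), (0,1).
The remaining L cells, each justified by listing all of its moves:
(0,4): →(0,2)(W) only, which is W, so L
(1,3): →(0,3)(W), (1,1)(W), (0,2)(W) — all W, so L
(2,2): →(1,2)(W), (0,2)(W), (2,0)(W), (1,1)(W) — all W, so L
(2,5): →(1,5)(W), (0,5)(W), (2,3)(W), (2,0)(W), (1,4)(W) — all W, so L
(3,0): →(2,0)(W), (1,0)(W) — all W, so L
(3,1): →(2,1)(W), (1,1)(W), (2,0)(W) — all W, so L
(3,4): →(2,4)(W), (1,4)(W), (3,2)(W), (2,3)(W) — all W, so L
(4,3): →(3,3)(W), (2,3)(W), (4,1)(W), (3,2)(W) — all W, so L
Every other cell has at least one move into one of the L cells above, so it is W.
(4,5): the move to (2,5) reaches an L cell, so W
(3,1): one of the L cells justified above, so L

(4,5): W, (3,1): L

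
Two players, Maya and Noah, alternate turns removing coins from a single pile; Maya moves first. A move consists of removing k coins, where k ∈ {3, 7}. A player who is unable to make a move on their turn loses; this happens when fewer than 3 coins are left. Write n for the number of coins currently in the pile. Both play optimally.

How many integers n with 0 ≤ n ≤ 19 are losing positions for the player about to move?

Use the standard recursion: the mover loses at a terminal position; elsewhere, the mover wins exactly when some move hands the opponent an L position.
n=0: no move → L
n=1: no move → L
n=2: no move → L
n=3: reaches L-position 0 → W
n=4: reaches L-position 1 → W
n=5: reaches L-position 2 → W
n=6: only reaches 3(W), which is W → L
n=7: reaches L-position 0 → W
n=8: reaches L-position 1 → W
n=9: reaches L-position 6 → W
n=10: only reaches 7(W), 3(W), all W → L
n=11: only reaches 8(W), 4(W), all W → L
n=12: only reaches 9(W), 5(W), all W → L
n=13: reaches L-position 10 → W
n=14: reaches L-position 11 → W
n=15: reaches L-position 12 → W
n=16: only reaches 13(W), 9(W), all W → L
n=17: reaches L-position 10 → W
n=18: reaches L-position 11 → W
n=19: reaches L-position 16 → W
L entries with 0 ≤ n ≤ 19: n = 0, 1, 2, 6, 10, 11, 12, 16; that makes 8.

8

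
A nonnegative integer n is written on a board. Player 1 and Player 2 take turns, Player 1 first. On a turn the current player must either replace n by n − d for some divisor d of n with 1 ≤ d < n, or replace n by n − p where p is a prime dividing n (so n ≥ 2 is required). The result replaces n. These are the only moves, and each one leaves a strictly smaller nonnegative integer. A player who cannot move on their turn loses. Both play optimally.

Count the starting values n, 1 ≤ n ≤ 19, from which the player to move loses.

4

Label each position W (a win for the player to move) or L (a loss). A position with no legal move is L; any other position is W exactly when some move reaches an L, and L when every move reaches a W.
n=0: no move → L
n=1: no move → L
n=2: →0(L), so W
n=3: →0(L), so W
n=4: →2(W), 3(W) — all W, so L
n=5: →0(L), so W
n=6: →4(L), so W
n=7: →0(L), so W
n=8: →4(L), so W
n=9: →6(W), 8(W) — all W, so L
n=10: →9(L), so W
n=11: →0(L), so W
n=12: →9(L), so W
n=13: →0(L), so W
n=14: →7(W), 12(W), 13(W) — all W, so L
n=15: →14(L), so W
n=16: →14(L), so W
n=17: →0(L), so W
n=18: →9(L), so W
n=19: →0(L), so W
L entries with 1 ≤ n ≤ 19 (n=0 is outside the asked range and is not counted): n = 1, 4, 9, 14; that makes 4.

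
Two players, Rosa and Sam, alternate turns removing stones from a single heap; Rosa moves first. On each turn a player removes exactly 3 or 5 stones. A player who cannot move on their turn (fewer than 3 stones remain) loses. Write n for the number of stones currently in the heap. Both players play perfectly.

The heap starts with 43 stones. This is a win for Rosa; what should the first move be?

Compute win/loss labels from the base case upward. A position with no move is L. Any other position is W if it can reach an L in one move, else L.
n=0: no move → L
n=1: no move → L
n=2: no move → L
n=3: →0(L), so W
n=4: →1(L), so W
n=5: →2(L), so W
n=6: →1(L), so W
n=7: →2(L), so W
n=8: →5(W), 3(W) — all W, so L
n=9: →6(W), 4(W) — all W, so L
n=10: →7(W), 5(W) — all W, so L
n=11: →8(L), so W
n=12: →9(L), so W
n=13: →10(L), so W
n=14: →9(L), so W
n=15: →10(L), so W
n=16: →13(W), 11(W) — all W, so L
n=17: →14(W), 12(W) — all W, so L
n=18: →15(W), 13(W) — all W, so L
n=19: →16(L), so W
n=20: →17(L), so W
n=21: →18(L), so W
n=22: →17(L), so W
n=23: →18(L), so W
n=24: →21(W), 19(W) — all W, so L
n=25: →22(W), 20(W) — all W, so L
n=26: →23(W), 21(W) — all W, so L
n=27: →24(L), so W
n=28: →25(L), so W
n=29: →26(L), so W
n=30: →25(L), so W
n=31: →26(L), so W
n=32: →29(W), 27(W) — all W, so L
n=33: →30(W), 28(W) — all W, so L
n=34: →31(W), 29(W) — all W, so L
n=35: →32(L), so W
n=36: →33(L), so W
n=37: →34(L), so W
n=38: →33(L), so W
n=39: →34(L), so W
n=40: →37(W), 35(W) — all W, so L
n=41: →38(W), 36(W) — all W, so L
n=42: →39(W), 37(W) — all W, so L
n=43: →40(L), so W
From 43, the L positions reachable in one move are: 40.

Remove 3, leaving 40.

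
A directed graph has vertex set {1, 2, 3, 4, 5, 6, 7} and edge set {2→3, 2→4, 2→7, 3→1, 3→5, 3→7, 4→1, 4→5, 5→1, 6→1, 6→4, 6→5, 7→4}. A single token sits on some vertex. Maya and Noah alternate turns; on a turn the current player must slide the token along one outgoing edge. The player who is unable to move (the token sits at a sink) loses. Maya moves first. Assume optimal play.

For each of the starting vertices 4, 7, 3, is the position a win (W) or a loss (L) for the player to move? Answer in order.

Use the standard recursion: the mover loses at a terminal position; elsewhere, the mover wins exactly when some move hands the opponent an L position.
Every edge goes from a vertex to one that appears earlier in the order 1, 5, 4, 6, 7, 3, 2, so processing vertices in that order labels each vertex after all of its successors.
1: no outgoing edge → L
5: →1(L), so W
4: →1(L), so W
6: →1(L), so W
7: →4(W) only, which is W, so L
3: →7(L), so W
2: →7(L), so W

4: W, 7: L, 3: W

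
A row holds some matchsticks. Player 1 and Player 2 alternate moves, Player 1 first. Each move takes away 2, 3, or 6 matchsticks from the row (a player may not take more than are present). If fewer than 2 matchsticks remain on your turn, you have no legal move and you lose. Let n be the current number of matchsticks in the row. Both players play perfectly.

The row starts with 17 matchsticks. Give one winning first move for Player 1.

Use the standard recursion: the mover loses at a terminal position; elsewhere, the mover wins exactly when some move hands the opponent an L position.
n=0: no move → L
n=1: no move → L
n=2: reaches L-position 0 → W
n=3: reaches L-position 1 → W
n=4: reaches L-position 1 → W
n=5: only reaches 3(W), 2(W), all W → L
n=6: reaches L-position 0 → W
n=7: reaches L-position 5 → W
n=8: reaches L-position 5 → W
n=9: only reaches 7(W), 6(W), 3(W), all W → L
n=10: only reaches 8(W), 7(W), 4(W), all W → L
n=11: reaches L-position 9 → W
n=12: reaches L-position 10 → W
n=13: reaches L-position 10 → W
n=14: only reaches 12(W), 11(W), 8(W), all W → L
n=15: reaches L-position 9 → W
n=16: reaches L-position 14 → W
n=17: reaches L-position 14 → W
From 17, the L positions reachable in one move are: 14.

Remove 3, leaving 14.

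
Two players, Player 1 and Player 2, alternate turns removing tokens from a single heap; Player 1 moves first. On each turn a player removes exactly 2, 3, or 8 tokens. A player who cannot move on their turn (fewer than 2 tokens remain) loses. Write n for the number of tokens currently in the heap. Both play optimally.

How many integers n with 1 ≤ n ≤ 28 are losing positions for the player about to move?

11

Build the W/L table. Terminal = L. A non-terminal position is W if it has a move to some L; otherwise it is L.
n=0: no move → L
n=1: no move → L
n=2: →0(L), so W
n=3: →1(L), so W
n=4: →1(L), so W
n=5: →3(W), 2(W) — all W, so L
n=6: →4(W), 3(W) — all W, so L
n=7: →5(L), so W
n=8: →6(L), so W
n=9: →6(L), so W
n=10: →8(W), 7(W), 2(W) — all W, so L
n=11: →9(W), 8(W), 3(W) — all W, so L
n=12: →10(L), so W
n=13: →11(L), so W
n=14: →11(L), so W
n=15: →13(W), 12(W), 7(W) — all W, so L
n=16: →14(W), 13(W), 8(W) — all W, so L
n=17: →15(L), so W
n=18: →16(L), so W
n=19: →16(L), so W
n=20: →18(W), 17(W), 12(W) — all W, so L
n=21: →19(W), 18(W), 13(W) — all W, so L
n=22: →20(L), so W
n=23: →21(L), so W
n=24: →21(L), so W
n=25: →23(W), 22(W), 17(W) — all W, so L
n=26: →24(W), 23(W), 18(W) — all W, so L
n=27: →25(L), so W
n=28: →26(L), so W
L entries with 1 ≤ n ≤ 28 (n=0 is outside the asked range and is not counted): n = 1, 5, 6, 10, 11, 15, 16, 20, 21, 25, 26; that makes 11.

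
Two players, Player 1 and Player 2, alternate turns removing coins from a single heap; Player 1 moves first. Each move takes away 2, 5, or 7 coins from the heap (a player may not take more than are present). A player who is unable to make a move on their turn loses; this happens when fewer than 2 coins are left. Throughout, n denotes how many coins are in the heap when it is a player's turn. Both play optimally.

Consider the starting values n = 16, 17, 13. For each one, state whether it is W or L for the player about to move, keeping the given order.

16: W, 17: W, 13: L

Positions with no move are L. A position that does have a move is losing for the player to move precisely when every available move leads to a winning position for the opponent. Fill in the labels:
n=0: no move → L
n=1: no move → L
n=2: W (go to 0, an L position)
n=3: W (go to 1, an L position)
n=4: L (sole option 2(W) is W)
n=5: W (go to 0, an L position)
n=6: W (go to 4, an L position)
n=7: W (go to 0, an L position)
n=8: W (go to 1, an L position)
n=9: W (go to 4, an L position)
n=10: L (options 8(W), 5(W), 3(W) are all W)
n=11: W (go to 4, an L position)
n=12: W (go to 10, an L position)
n=13: L (options 11(W), 8(W), 6(W) are all W)
n=14: L (options 12(W), 9(W), 7(W) are all W)
n=15: W (go to 13, an L position)
n=16: W (go to 14, an L position)
n=17: W (go to 10, an L position)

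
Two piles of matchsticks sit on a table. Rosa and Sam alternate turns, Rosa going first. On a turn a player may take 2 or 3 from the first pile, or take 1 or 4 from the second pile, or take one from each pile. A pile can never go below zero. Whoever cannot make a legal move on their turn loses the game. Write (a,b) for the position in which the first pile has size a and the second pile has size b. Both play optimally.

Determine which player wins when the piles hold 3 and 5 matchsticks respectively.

Rosa wins.

Positions with no move are L. A position that does have a move is losing for the player to move precisely when every available move leads to a winning position for the opponent. Fill in the labels:
No move ever increases a pile, so every position that can arise here has a ≤ 3 and b ≤ 5; it is enough to label the cells with 0 ≤ a ≤ 3 and 0 ≤ b ≤ 5.
Every move lowers a or b (never raises either), so fill the grid row by row in increasing a, and left to right within a row: each cell's successors are then already labelled.
      b=0  b=1  b=2  b=3  b=4  b=5
a=0:    L    W    L    W    W    L
a=1:    L    W    L    W    W    L
a=2:    W    W    W    W    L    W
a=3:    W    L    W    L    W    W
Cells with no legal move (terminal, hence L): (0,0), (1,0).
The remaining L cells, each justified by listing all of its moves:
(0,2): the only move is to (0,1)(W), a W ⇒ L
(0,5): moves to (0,4)(W), (0,1)(W); every one is W ⇒ L
(1,2): moves to (1,1)(W), (0,1)(W); every one is W ⇒ L
(1,5): moves to (1,4)(W), (1,1)(W), (0,4)(W); every one is W ⇒ L
(2,4): moves to (0,4)(W), (2,3)(W), (2,0)(W), (1,3)(W); every one is W ⇒ L
(3,1): moves to (1,1)(W), (0,1)(W), (3,0)(W), (2,0)(W); every one is W ⇒ L
(3,3): moves to (1,3)(W), (0,3)(W), (3,2)(W), (2,2)(W); every one is W ⇒ L
Every other cell has at least one move into one of the L cells above, so it is W.
The starting position (3,5) is W: Rosa should move to (1,5), handing over an L position.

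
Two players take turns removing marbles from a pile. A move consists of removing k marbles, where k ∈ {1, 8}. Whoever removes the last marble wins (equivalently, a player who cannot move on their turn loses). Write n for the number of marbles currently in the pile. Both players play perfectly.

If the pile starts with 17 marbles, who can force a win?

Positions with no move are L. A position that does have a move is losing for the player to move precisely when every available move leads to a winning position for the opponent. Fill in the labels:
n=0: no move → L
n=1: can move to 0, which is L ⇒ W
n=2: the only move is to 1(W), a W ⇒ L
n=3: can move to 2, which is L ⇒ W
n=4: the only move is to 3(W), a W ⇒ L
n=5: can move to 4, which is L ⇒ W
n=6: the only move is to 5(W), a W ⇒ L
n=7: can move to 6, which is L ⇒ W
n=8: can move to 0, which is L ⇒ W
n=9: moves to 8(W), 1(W); every one is W ⇒ L
n=10: can move to 9, which is L ⇒ W
n=11: moves to 10(W), 3(W); every one is W ⇒ L
n=12: can move to 11, which is L ⇒ W
n=13: moves to 12(W), 5(W); every one is W ⇒ L
n=14: can move to 13, which is L ⇒ W
n=15: moves to 14(W), 7(W); every one is W ⇒ L
n=16: can move to 15, which is L ⇒ W
n=17: can move to 9, which is L ⇒ W
From 17 the player to move can remove 8, leaving 9, reaching an L position.

The first player wins.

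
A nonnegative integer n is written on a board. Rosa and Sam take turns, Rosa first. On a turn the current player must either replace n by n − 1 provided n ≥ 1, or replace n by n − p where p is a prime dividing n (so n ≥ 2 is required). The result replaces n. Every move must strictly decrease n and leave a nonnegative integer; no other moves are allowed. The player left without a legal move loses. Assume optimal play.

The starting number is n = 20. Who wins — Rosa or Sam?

Build the W/L table. Terminal = L. A non-terminal position is W if it has a move to some L; otherwise it is L.
n=0: no move → L
n=1: →0(L), so W
n=2: →0(L), so W
n=3: →0(L), so W
n=4: →2(W), 3(W) — all W, so L
n=5: →0(L), so W
n=6: →4(L), so W
n=7: →0(L), so W
n=8: →6(W), 7(W) — all W, so L
n=9: →8(L), so W
n=10: →8(L), so W
n=11: →0(L), so W
n=12: →9(W), 10(W), 11(W) — all W, so L
n=13: →0(L), so W
n=14: →12(L), so W
n=15: →12(L), so W
n=16: →14(W), 15(W) — all W, so L
n=17: →0(L), so W
n=18: →16(L), so W
n=19: →0(L), so W
n=20: →15(W), 18(W), 19(W) — all W, so L
Every move from 20 reaches a W position, so the mover loses.

Sam wins.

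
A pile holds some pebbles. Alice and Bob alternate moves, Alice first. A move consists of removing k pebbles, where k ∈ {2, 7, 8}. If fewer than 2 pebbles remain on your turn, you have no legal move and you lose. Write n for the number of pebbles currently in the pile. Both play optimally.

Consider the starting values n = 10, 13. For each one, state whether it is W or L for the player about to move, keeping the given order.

Label each position W (a win for the player to move) or L (a loss). A position with no legal move is L; any other position is W exactly when some move reaches an L, and L when every move reaches a W.
n=0: no move → L
n=1: no move → L
n=2: can move to 0, which is L ⇒ W
n=3: can move to 1, which is L ⇒ W
n=4: the only move is to 2(W), a W ⇒ L
n=5: the only move is to 3(W), a W ⇒ L
n=6: can move to 4, which is L ⇒ W
n=7: can move to 5, which is L ⇒ W
n=8: can move to 1, which is L ⇒ W
n=9: can move to 1, which is L ⇒ W
n=10: moves to 8(W), 3(W), 2(W); every one is W ⇒ L
n=11: can move to 4, which is L ⇒ W
n=12: can move to 10, which is L ⇒ W
n=13: can move to 5, which is L ⇒ W

10: L, 13: W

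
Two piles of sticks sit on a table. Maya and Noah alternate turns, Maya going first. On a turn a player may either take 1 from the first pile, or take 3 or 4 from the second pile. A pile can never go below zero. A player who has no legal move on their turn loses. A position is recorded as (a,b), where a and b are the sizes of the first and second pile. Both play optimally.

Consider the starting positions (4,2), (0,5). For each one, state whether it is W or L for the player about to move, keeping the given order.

Label each position W (a win for the player to move) or L (a loss). A position with no legal move is L; any other position is W exactly when some move reaches an L, and L when every move reaches a W.
No move ever increases a pile, so every position that can arise here has a ≤ 4 and b ≤ 5; it is enough to label the cells with 0 ≤ a ≤ 4 and 0 ≤ b ≤ 5.
Every move lowers a or b (never raises either), so fill the grid row by row in increasing a, and left to right within a row: each cell's successors are then already labelled.
      b=0  b=1  b=2  b=3  b=4  b=5
a=0:    L    L    L    W    W    W
a=1:    W    W    W    L    L    L
a=2:    L    L    L    W    W    W
a=3:    W    W    W    L    L    L
a=4:    L    L    L    W    W    W
Cells with no legal move (terminal, hence L): (0,0), (0,1), (0,2).
The remaining L cells, each justified by listing all of its moves:
(1,3): →(0,3)(W), (1,0)(W) — all W, so L
(1,4): →(0,4)(W), (1,1)(W), (1,0)(W) — all W, so L
(1,5): →(0,5)(W), (1,2)(W), (1,1)(W) — all W, so L
(2,0): →(1,0)(W) only, which is W, so L
(2,1): →(1,1)(W) only, which is W, so L
(2,2): →(1,2)(W) only, which is W, so L
(3,3): →(2,3)(W), (3,0)(W) — all W, so L
(3,4): →(2,4)(W), (3,1)(W), (3,0)(W) — all W, so L
(3,5): →(2,5)(W), (3,2)(W), (3,1)(W) — all W, so L
(4,0): →(3,0)(W) only, which is W, so L
(4,1): →(3,1)(W) only, which is W, so L
(4,2): →(3,2)(W) only, which is W, so L
Every other cell has at least one move into one of the L cells above, so it is W.
(4,2): one of the L cells justified above, so L
(0,5): the move to (0,2) reaches an L cell, so W

(4,2): L, (0,5): W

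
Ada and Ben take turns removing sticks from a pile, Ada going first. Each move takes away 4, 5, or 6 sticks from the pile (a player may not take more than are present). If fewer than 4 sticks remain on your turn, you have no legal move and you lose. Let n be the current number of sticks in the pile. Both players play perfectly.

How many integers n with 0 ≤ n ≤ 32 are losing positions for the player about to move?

Positions with no move are L. A position that does have a move is losing for the player to move precisely when every available move leads to a winning position for the opponent. Fill in the labels:
n=0: no move → L
n=1: no move → L
n=2: no move → L
n=3: no move → L
n=4: can move to 0, which is L ⇒ W
n=5: can move to 1, which is L ⇒ W
n=6: can move to 2, which is L ⇒ W
n=7: can move to 3, which is L ⇒ W
n=8: can move to 3, which is L ⇒ W
n=9: can move to 3, which is L ⇒ W
n=10: moves to 6(W), 5(W), 4(W); every one is W ⇒ L
n=11: moves to 7(W), 6(W), 5(W); every one is W ⇒ L
n=12: moves to 8(W), 7(W), 6(W); every one is W ⇒ L
n=13: moves to 9(W), 8(W), 7(W); every one is W ⇒ L
n=14: can move to 10, which is L ⇒ W
n=15: can move to 11, which is L ⇒ W
n=16: can move to 12, which is L ⇒ W
n=17: can move to 13, which is L ⇒ W
n=18: can move to 13, which is L ⇒ W
n=19: can move to 13, which is L ⇒ W
n=20: moves to 16(W), 15(W), 14(W); every one is W ⇒ L
n=21: moves to 17(W), 16(W), 15(W); every one is W ⇒ L
n=22: moves to 18(W), 17(W), 16(W); every one is W ⇒ L
n=23: moves to 19(W), 18(W), 17(W); every one is W ⇒ L
n=24: can move to 20, which is L ⇒ W
n=25: can move to 21, which is L ⇒ W
n=26: can move to 22, which is L ⇒ W
n=27: can move to 23, which is L ⇒ W
n=28: can move to 23, which is L ⇒ W
n=29: can move to 23, which is L ⇒ W
n=30: moves to 26(W), 25(W), 24(W); every one is W ⇒ L
n=31: moves to 27(W), 26(W), 25(W); every one is W ⇒ L
n=32: moves to 28(W), 27(W), 26(W); every one is W ⇒ L
L entries with 0 ≤ n ≤ 32: n = 0, 1, 2, 3, 10, 11, 12, 13, 20, 21, 22, 23, 30, 31, 32; that makes 15.

15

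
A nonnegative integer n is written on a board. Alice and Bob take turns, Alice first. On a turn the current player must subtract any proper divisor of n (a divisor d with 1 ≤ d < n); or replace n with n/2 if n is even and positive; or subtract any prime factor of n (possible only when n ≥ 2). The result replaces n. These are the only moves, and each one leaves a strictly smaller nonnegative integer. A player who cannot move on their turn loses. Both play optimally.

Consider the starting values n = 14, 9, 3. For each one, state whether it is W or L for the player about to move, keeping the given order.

14: L, 9: L, 3: W

Classify positions by backward induction: terminal positions (no move available) are L. From any other position, the mover wins iff some move reaches an L.
n=0: no move → L
n=1: no move → L
n=2: W (go to 0, an L position)
n=3: W (go to 0, an L position)
n=4: L (options 2(W), 3(W) are all W)
n=5: W (go to 0, an L position)
n=6: W (go to 4, an L position)
n=7: W (go to 0, an L position)
n=8: W (go to 4, an L position)
n=9: L (options 6(W), 8(W) are all W)
n=10: W (go to 9, an L position)
n=11: W (go to 0, an L position)
n=12: W (go to 9, an L position)
n=13: W (go to 0, an L position)
n=14: L (options 7(W), 12(W), 13(W) are all W)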